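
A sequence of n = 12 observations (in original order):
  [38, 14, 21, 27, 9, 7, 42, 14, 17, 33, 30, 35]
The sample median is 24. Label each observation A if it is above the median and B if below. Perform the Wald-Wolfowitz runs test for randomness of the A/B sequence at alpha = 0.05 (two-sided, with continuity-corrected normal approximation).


Step 1: Compute median = 24; label A = above, B = below.
Labels in order: ABBABBABBAAA  (n_A = 6, n_B = 6)
Step 2: Count runs R = 7.
Step 3: Under H0 (random ordering), E[R] = 2*n_A*n_B/(n_A+n_B) + 1 = 2*6*6/12 + 1 = 7.0000.
        Var[R] = 2*n_A*n_B*(2*n_A*n_B - n_A - n_B) / ((n_A+n_B)^2 * (n_A+n_B-1)) = 4320/1584 = 2.7273.
        SD[R] = 1.6514.
Step 4: R = E[R], so z = 0 with no continuity correction.
Step 5: Two-sided p-value via normal approximation = 2*(1 - Phi(|z|)) = 1.000000.
Step 6: alpha = 0.05. fail to reject H0.

R = 7, z = 0.0000, p = 1.000000, fail to reject H0.


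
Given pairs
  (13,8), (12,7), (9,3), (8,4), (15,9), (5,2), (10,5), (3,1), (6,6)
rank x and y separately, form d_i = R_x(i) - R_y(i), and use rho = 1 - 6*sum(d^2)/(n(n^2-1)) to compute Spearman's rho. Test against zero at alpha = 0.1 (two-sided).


Step 1: Rank x and y separately (midranks; no ties here).
rank(x): 13->8, 12->7, 9->5, 8->4, 15->9, 5->2, 10->6, 3->1, 6->3
rank(y): 8->8, 7->7, 3->3, 4->4, 9->9, 2->2, 5->5, 1->1, 6->6
Step 2: d_i = R_x(i) - R_y(i); compute d_i^2.
  (8-8)^2=0, (7-7)^2=0, (5-3)^2=4, (4-4)^2=0, (9-9)^2=0, (2-2)^2=0, (6-5)^2=1, (1-1)^2=0, (3-6)^2=9
sum(d^2) = 14.
Step 3: rho = 1 - 6*14 / (9*(9^2 - 1)) = 1 - 84/720 = 0.883333.
Step 4: Under H0, t = rho * sqrt((n-2)/(1-rho^2)) = 4.9858 ~ t(7).
Step 5: Two-sided p-value from the t-distribution with 7 df = 0.001591.
Step 6: alpha = 0.1. reject H0.

rho = 0.8833, p = 0.001591, reject H0 at alpha = 0.1.


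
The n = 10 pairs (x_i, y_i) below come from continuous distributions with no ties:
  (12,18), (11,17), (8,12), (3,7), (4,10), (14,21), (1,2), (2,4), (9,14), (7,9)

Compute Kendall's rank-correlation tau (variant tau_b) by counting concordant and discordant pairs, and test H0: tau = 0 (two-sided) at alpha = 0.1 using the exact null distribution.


Step 1: Enumerate the 45 unordered pairs (i,j) with i<j and classify each by sign(x_j-x_i) * sign(y_j-y_i).
  (1,2):dx=-1,dy=-1->C; (1,3):dx=-4,dy=-6->C; (1,4):dx=-9,dy=-11->C; (1,5):dx=-8,dy=-8->C
  (1,6):dx=+2,dy=+3->C; (1,7):dx=-11,dy=-16->C; (1,8):dx=-10,dy=-14->C; (1,9):dx=-3,dy=-4->C
  (1,10):dx=-5,dy=-9->C; (2,3):dx=-3,dy=-5->C; (2,4):dx=-8,dy=-10->C; (2,5):dx=-7,dy=-7->C
  (2,6):dx=+3,dy=+4->C; (2,7):dx=-10,dy=-15->C; (2,8):dx=-9,dy=-13->C; (2,9):dx=-2,dy=-3->C
  (2,10):dx=-4,dy=-8->C; (3,4):dx=-5,dy=-5->C; (3,5):dx=-4,dy=-2->C; (3,6):dx=+6,dy=+9->C
  (3,7):dx=-7,dy=-10->C; (3,8):dx=-6,dy=-8->C; (3,9):dx=+1,dy=+2->C; (3,10):dx=-1,dy=-3->C
  (4,5):dx=+1,dy=+3->C; (4,6):dx=+11,dy=+14->C; (4,7):dx=-2,dy=-5->C; (4,8):dx=-1,dy=-3->C
  (4,9):dx=+6,dy=+7->C; (4,10):dx=+4,dy=+2->C; (5,6):dx=+10,dy=+11->C; (5,7):dx=-3,dy=-8->C
  (5,8):dx=-2,dy=-6->C; (5,9):dx=+5,dy=+4->C; (5,10):dx=+3,dy=-1->D; (6,7):dx=-13,dy=-19->C
  (6,8):dx=-12,dy=-17->C; (6,9):dx=-5,dy=-7->C; (6,10):dx=-7,dy=-12->C; (7,8):dx=+1,dy=+2->C
  (7,9):dx=+8,dy=+12->C; (7,10):dx=+6,dy=+7->C; (8,9):dx=+7,dy=+10->C; (8,10):dx=+5,dy=+5->C
  (9,10):dx=-2,dy=-5->C
Step 2: C = 44, D = 1, total pairs = 45.
Step 3: tau = (C - D)/(n(n-1)/2) = (44 - 1)/45 = 0.955556.
Step 4: Exact two-sided p-value (enumerate n! = 3628800 permutations of y under H0): p = 0.000006.
Step 5: alpha = 0.1. reject H0.

tau_b = 0.9556 (C=44, D=1), p = 0.000006, reject H0.


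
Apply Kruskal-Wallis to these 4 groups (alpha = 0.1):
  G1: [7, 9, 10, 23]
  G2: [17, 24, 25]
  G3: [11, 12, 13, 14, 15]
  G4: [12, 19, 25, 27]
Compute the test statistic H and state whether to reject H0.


Step 1: Combine all N = 16 observations and assign midranks.
sorted (value, group, rank): (7,G1,1), (9,G1,2), (10,G1,3), (11,G3,4), (12,G3,5.5), (12,G4,5.5), (13,G3,7), (14,G3,8), (15,G3,9), (17,G2,10), (19,G4,11), (23,G1,12), (24,G2,13), (25,G2,14.5), (25,G4,14.5), (27,G4,16)
Step 2: Sum ranks within each group.
R_1 = 18 (n_1 = 4)
R_2 = 37.5 (n_2 = 3)
R_3 = 33.5 (n_3 = 5)
R_4 = 47 (n_4 = 4)
Step 3: H = 12/(N(N+1)) * sum(R_i^2/n_i) - 3(N+1)
     = 12/(16*17) * (18^2/4 + 37.5^2/3 + 33.5^2/5 + 47^2/4) - 3*17
     = 0.044118 * 1326.45 - 51
     = 7.519853.
Step 4: Ties present; correction factor C = 1 - 12/(16^3 - 16) = 0.997059. Corrected H = 7.519853 / 0.997059 = 7.542035.
Step 5: Under H0, H ~ chi^2(3); p-value = 0.056488.
Step 6: alpha = 0.1. reject H0.

H = 7.5420, df = 3, p = 0.056488, reject H0.


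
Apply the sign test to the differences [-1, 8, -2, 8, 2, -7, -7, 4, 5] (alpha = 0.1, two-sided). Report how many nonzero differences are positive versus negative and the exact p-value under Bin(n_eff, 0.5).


Step 1: Discard zero differences. Original n = 9; n_eff = number of nonzero differences = 9.
Nonzero differences (with sign): -1, +8, -2, +8, +2, -7, -7, +4, +5
Step 2: Count signs: positive = 5, negative = 4.
Step 3: Under H0: P(positive) = 0.5, so the number of positives S ~ Bin(9, 0.5).
Step 4: Two-sided exact p-value = sum of Bin(9,0.5) probabilities at or below the observed probability = 1.000000.
Step 5: alpha = 0.1. fail to reject H0.

n_eff = 9, pos = 5, neg = 4, p = 1.000000, fail to reject H0.


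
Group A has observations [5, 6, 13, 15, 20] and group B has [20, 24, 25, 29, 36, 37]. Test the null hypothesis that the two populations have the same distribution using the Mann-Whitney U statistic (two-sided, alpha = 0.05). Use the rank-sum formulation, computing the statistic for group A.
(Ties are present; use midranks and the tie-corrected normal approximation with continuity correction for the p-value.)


Step 1: Combine and sort all 11 observations; assign midranks.
sorted (value, group): (5,X), (6,X), (13,X), (15,X), (20,X), (20,Y), (24,Y), (25,Y), (29,Y), (36,Y), (37,Y)
ranks: 5->1, 6->2, 13->3, 15->4, 20->5.5, 20->5.5, 24->7, 25->8, 29->9, 36->10, 37->11
Step 2: Rank sum for X: R1 = 1 + 2 + 3 + 4 + 5.5 = 15.5.
Step 3: U_X = R1 - n1(n1+1)/2 = 15.5 - 5*6/2 = 15.5 - 15 = 0.5.
       U_Y = n1*n2 - U_X = 30 - 0.5 = 29.5.
Step 4: Ties are present, so use the tie-corrected normal approximation (with continuity correction) for the p-value.
Step 5: p-value = 0.010411; compare to alpha = 0.05. reject H0.

U_X = 0.5, p = 0.010411, reject H0 at alpha = 0.05.


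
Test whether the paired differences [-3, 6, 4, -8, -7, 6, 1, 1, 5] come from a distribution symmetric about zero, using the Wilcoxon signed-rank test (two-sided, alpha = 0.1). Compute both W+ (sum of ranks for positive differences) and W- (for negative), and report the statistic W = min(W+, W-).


Step 1: Drop any zero differences (none here) and take |d_i|.
|d| = [3, 6, 4, 8, 7, 6, 1, 1, 5]
Step 2: Midrank |d_i| (ties get averaged ranks).
ranks: |3|->3, |6|->6.5, |4|->4, |8|->9, |7|->8, |6|->6.5, |1|->1.5, |1|->1.5, |5|->5
Step 3: Attach original signs; sum ranks with positive sign and with negative sign.
W+ = 6.5 + 4 + 6.5 + 1.5 + 1.5 + 5 = 25
W- = 3 + 9 + 8 = 20
(Check: W+ + W- = 45 should equal n(n+1)/2 = 45.)
Step 4: Test statistic W = min(W+, W-) = 20.
Step 5: Ties in |d|, so use the tie-corrected normal approximation.
        E[W] = n(n+1)/4 = 9*10/4 = 22.5.
        Tie groups: |d|=1 (t=2), |d|=6 (t=2); sum(t^3 - t) = 12.
        Var[W] = n(n+1)(2n+1)/24 - sum(t^3-t)/48 = 1710/24 - 12/48 = 71.
        z = (W - E[W]) / sqrt(Var[W]) = (20 - 22.5) / 8.4261 = -0.2967.
        Two-sided p = 2*Phi(z) = 0.766699.
Step 6: alpha = 0.1. fail to reject H0.

W+ = 25, W- = 20, W = min = 20, p = 0.766699, fail to reject H0.


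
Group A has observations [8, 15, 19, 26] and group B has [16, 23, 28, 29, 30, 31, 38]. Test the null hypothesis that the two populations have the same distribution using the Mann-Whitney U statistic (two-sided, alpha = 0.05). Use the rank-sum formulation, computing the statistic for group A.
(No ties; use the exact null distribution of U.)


Step 1: Combine and sort all 11 observations; assign midranks.
sorted (value, group): (8,X), (15,X), (16,Y), (19,X), (23,Y), (26,X), (28,Y), (29,Y), (30,Y), (31,Y), (38,Y)
ranks: 8->1, 15->2, 16->3, 19->4, 23->5, 26->6, 28->7, 29->8, 30->9, 31->10, 38->11
Step 2: Rank sum for X: R1 = 1 + 2 + 4 + 6 = 13.
Step 3: U_X = R1 - n1(n1+1)/2 = 13 - 4*5/2 = 13 - 10 = 3.
       U_Y = n1*n2 - U_X = 28 - 3 = 25.
Step 4: No ties, so the exact null distribution of U (based on enumerating the C(11,4) = 330 equally likely rank assignments) gives the two-sided p-value.
Step 5: p-value = 0.042424; compare to alpha = 0.05. reject H0.

U_X = 3, p = 0.042424, reject H0 at alpha = 0.05.


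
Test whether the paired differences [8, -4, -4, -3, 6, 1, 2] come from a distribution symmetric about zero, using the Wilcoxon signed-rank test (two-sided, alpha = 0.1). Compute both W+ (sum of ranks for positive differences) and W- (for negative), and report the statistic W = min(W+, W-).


Step 1: Drop any zero differences (none here) and take |d_i|.
|d| = [8, 4, 4, 3, 6, 1, 2]
Step 2: Midrank |d_i| (ties get averaged ranks).
ranks: |8|->7, |4|->4.5, |4|->4.5, |3|->3, |6|->6, |1|->1, |2|->2
Step 3: Attach original signs; sum ranks with positive sign and with negative sign.
W+ = 7 + 6 + 1 + 2 = 16
W- = 4.5 + 4.5 + 3 = 12
(Check: W+ + W- = 28 should equal n(n+1)/2 = 28.)
Step 4: Test statistic W = min(W+, W-) = 12.
Step 5: Ties in |d|, so use the tie-corrected normal approximation.
        E[W] = n(n+1)/4 = 7*8/4 = 14.
        Tie groups: |d|=4 (t=2); sum(t^3 - t) = 6.
        Var[W] = n(n+1)(2n+1)/24 - sum(t^3-t)/48 = 840/24 - 6/48 = 34.875.
        z = (W - E[W]) / sqrt(Var[W]) = (12 - 14) / 5.9055 = -0.3387.
        Two-sided p = 2*Phi(z) = 0.734861.
Step 6: alpha = 0.1. fail to reject H0.

W+ = 16, W- = 12, W = min = 12, p = 0.734861, fail to reject H0.


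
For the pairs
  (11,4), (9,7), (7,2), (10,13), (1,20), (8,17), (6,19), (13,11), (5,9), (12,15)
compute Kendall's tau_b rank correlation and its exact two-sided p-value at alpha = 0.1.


Step 1: Enumerate the 45 unordered pairs (i,j) with i<j and classify each by sign(x_j-x_i) * sign(y_j-y_i).
  (1,2):dx=-2,dy=+3->D; (1,3):dx=-4,dy=-2->C; (1,4):dx=-1,dy=+9->D; (1,5):dx=-10,dy=+16->D
  (1,6):dx=-3,dy=+13->D; (1,7):dx=-5,dy=+15->D; (1,8):dx=+2,dy=+7->C; (1,9):dx=-6,dy=+5->D
  (1,10):dx=+1,dy=+11->C; (2,3):dx=-2,dy=-5->C; (2,4):dx=+1,dy=+6->C; (2,5):dx=-8,dy=+13->D
  (2,6):dx=-1,dy=+10->D; (2,7):dx=-3,dy=+12->D; (2,8):dx=+4,dy=+4->C; (2,9):dx=-4,dy=+2->D
  (2,10):dx=+3,dy=+8->C; (3,4):dx=+3,dy=+11->C; (3,5):dx=-6,dy=+18->D; (3,6):dx=+1,dy=+15->C
  (3,7):dx=-1,dy=+17->D; (3,8):dx=+6,dy=+9->C; (3,9):dx=-2,dy=+7->D; (3,10):dx=+5,dy=+13->C
  (4,5):dx=-9,dy=+7->D; (4,6):dx=-2,dy=+4->D; (4,7):dx=-4,dy=+6->D; (4,8):dx=+3,dy=-2->D
  (4,9):dx=-5,dy=-4->C; (4,10):dx=+2,dy=+2->C; (5,6):dx=+7,dy=-3->D; (5,7):dx=+5,dy=-1->D
  (5,8):dx=+12,dy=-9->D; (5,9):dx=+4,dy=-11->D; (5,10):dx=+11,dy=-5->D; (6,7):dx=-2,dy=+2->D
  (6,8):dx=+5,dy=-6->D; (6,9):dx=-3,dy=-8->C; (6,10):dx=+4,dy=-2->D; (7,8):dx=+7,dy=-8->D
  (7,9):dx=-1,dy=-10->C; (7,10):dx=+6,dy=-4->D; (8,9):dx=-8,dy=-2->C; (8,10):dx=-1,dy=+4->D
  (9,10):dx=+7,dy=+6->C
Step 2: C = 17, D = 28, total pairs = 45.
Step 3: tau = (C - D)/(n(n-1)/2) = (17 - 28)/45 = -0.244444.
Step 4: Exact two-sided p-value (enumerate n! = 3628800 permutations of y under H0): p = 0.380720.
Step 5: alpha = 0.1. fail to reject H0.

tau_b = -0.2444 (C=17, D=28), p = 0.380720, fail to reject H0.


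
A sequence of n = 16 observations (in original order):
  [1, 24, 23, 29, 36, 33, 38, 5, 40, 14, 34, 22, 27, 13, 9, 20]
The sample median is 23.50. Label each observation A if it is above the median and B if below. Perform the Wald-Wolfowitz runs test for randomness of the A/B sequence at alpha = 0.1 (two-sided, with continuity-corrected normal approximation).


Step 1: Compute median = 23.50; label A = above, B = below.
Labels in order: BABAAAABABABABBB  (n_A = 8, n_B = 8)
Step 2: Count runs R = 11.
Step 3: Under H0 (random ordering), E[R] = 2*n_A*n_B/(n_A+n_B) + 1 = 2*8*8/16 + 1 = 9.0000.
        Var[R] = 2*n_A*n_B*(2*n_A*n_B - n_A - n_B) / ((n_A+n_B)^2 * (n_A+n_B-1)) = 14336/3840 = 3.7333.
        SD[R] = 1.9322.
Step 4: Continuity-corrected z = (R - 0.5 - E[R]) / SD[R] = (11 - 0.5 - 9.0000) / 1.9322 = 0.7763.
Step 5: Two-sided p-value via normal approximation = 2*(1 - Phi(|z|)) = 0.437558.
Step 6: alpha = 0.1. fail to reject H0.

R = 11, z = 0.7763, p = 0.437558, fail to reject H0.


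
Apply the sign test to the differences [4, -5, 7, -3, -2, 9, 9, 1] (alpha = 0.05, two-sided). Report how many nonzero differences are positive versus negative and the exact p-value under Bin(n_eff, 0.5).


Step 1: Discard zero differences. Original n = 8; n_eff = number of nonzero differences = 8.
Nonzero differences (with sign): +4, -5, +7, -3, -2, +9, +9, +1
Step 2: Count signs: positive = 5, negative = 3.
Step 3: Under H0: P(positive) = 0.5, so the number of positives S ~ Bin(8, 0.5).
Step 4: Two-sided exact p-value = sum of Bin(8,0.5) probabilities at or below the observed probability = 0.726562.
Step 5: alpha = 0.05. fail to reject H0.

n_eff = 8, pos = 5, neg = 3, p = 0.726562, fail to reject H0.


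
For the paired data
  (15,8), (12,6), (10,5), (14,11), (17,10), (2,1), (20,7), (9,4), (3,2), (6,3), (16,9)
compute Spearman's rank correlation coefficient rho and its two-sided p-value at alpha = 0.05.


Step 1: Rank x and y separately (midranks; no ties here).
rank(x): 15->8, 12->6, 10->5, 14->7, 17->10, 2->1, 20->11, 9->4, 3->2, 6->3, 16->9
rank(y): 8->8, 6->6, 5->5, 11->11, 10->10, 1->1, 7->7, 4->4, 2->2, 3->3, 9->9
Step 2: d_i = R_x(i) - R_y(i); compute d_i^2.
  (8-8)^2=0, (6-6)^2=0, (5-5)^2=0, (7-11)^2=16, (10-10)^2=0, (1-1)^2=0, (11-7)^2=16, (4-4)^2=0, (2-2)^2=0, (3-3)^2=0, (9-9)^2=0
sum(d^2) = 32.
Step 3: rho = 1 - 6*32 / (11*(11^2 - 1)) = 1 - 192/1320 = 0.854545.
Step 4: Under H0, t = rho * sqrt((n-2)/(1-rho^2)) = 4.9360 ~ t(9).
Step 5: Two-sided p-value from the t-distribution with 9 df = 0.000807.
Step 6: alpha = 0.05. reject H0.

rho = 0.8545, p = 0.000807, reject H0 at alpha = 0.05.


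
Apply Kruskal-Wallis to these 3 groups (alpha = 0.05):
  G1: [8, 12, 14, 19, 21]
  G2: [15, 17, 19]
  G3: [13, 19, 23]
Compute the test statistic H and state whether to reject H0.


Step 1: Combine all N = 11 observations and assign midranks.
sorted (value, group, rank): (8,G1,1), (12,G1,2), (13,G3,3), (14,G1,4), (15,G2,5), (17,G2,6), (19,G1,8), (19,G2,8), (19,G3,8), (21,G1,10), (23,G3,11)
Step 2: Sum ranks within each group.
R_1 = 25 (n_1 = 5)
R_2 = 19 (n_2 = 3)
R_3 = 22 (n_3 = 3)
Step 3: H = 12/(N(N+1)) * sum(R_i^2/n_i) - 3(N+1)
     = 12/(11*12) * (25^2/5 + 19^2/3 + 22^2/3) - 3*12
     = 0.090909 * 406.667 - 36
     = 0.969697.
Step 4: Ties present; correction factor C = 1 - 24/(11^3 - 11) = 0.981818. Corrected H = 0.969697 / 0.981818 = 0.987654.
Step 5: Under H0, H ~ chi^2(2); p-value = 0.610286.
Step 6: alpha = 0.05. fail to reject H0.

H = 0.9877, df = 2, p = 0.610286, fail to reject H0.


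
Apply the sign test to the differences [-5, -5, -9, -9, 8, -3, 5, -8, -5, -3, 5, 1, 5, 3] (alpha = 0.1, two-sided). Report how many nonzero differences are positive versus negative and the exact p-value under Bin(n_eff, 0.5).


Step 1: Discard zero differences. Original n = 14; n_eff = number of nonzero differences = 14.
Nonzero differences (with sign): -5, -5, -9, -9, +8, -3, +5, -8, -5, -3, +5, +1, +5, +3
Step 2: Count signs: positive = 6, negative = 8.
Step 3: Under H0: P(positive) = 0.5, so the number of positives S ~ Bin(14, 0.5).
Step 4: Two-sided exact p-value = sum of Bin(14,0.5) probabilities at or below the observed probability = 0.790527.
Step 5: alpha = 0.1. fail to reject H0.

n_eff = 14, pos = 6, neg = 8, p = 0.790527, fail to reject H0.


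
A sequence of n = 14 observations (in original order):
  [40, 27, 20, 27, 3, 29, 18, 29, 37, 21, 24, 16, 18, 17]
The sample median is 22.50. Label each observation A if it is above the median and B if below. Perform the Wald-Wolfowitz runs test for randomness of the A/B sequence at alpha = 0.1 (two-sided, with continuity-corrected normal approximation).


Step 1: Compute median = 22.50; label A = above, B = below.
Labels in order: AABABABAABABBB  (n_A = 7, n_B = 7)
Step 2: Count runs R = 10.
Step 3: Under H0 (random ordering), E[R] = 2*n_A*n_B/(n_A+n_B) + 1 = 2*7*7/14 + 1 = 8.0000.
        Var[R] = 2*n_A*n_B*(2*n_A*n_B - n_A - n_B) / ((n_A+n_B)^2 * (n_A+n_B-1)) = 8232/2548 = 3.2308.
        SD[R] = 1.7974.
Step 4: Continuity-corrected z = (R - 0.5 - E[R]) / SD[R] = (10 - 0.5 - 8.0000) / 1.7974 = 0.8345.
Step 5: Two-sided p-value via normal approximation = 2*(1 - Phi(|z|)) = 0.403986.
Step 6: alpha = 0.1. fail to reject H0.

R = 10, z = 0.8345, p = 0.403986, fail to reject H0.


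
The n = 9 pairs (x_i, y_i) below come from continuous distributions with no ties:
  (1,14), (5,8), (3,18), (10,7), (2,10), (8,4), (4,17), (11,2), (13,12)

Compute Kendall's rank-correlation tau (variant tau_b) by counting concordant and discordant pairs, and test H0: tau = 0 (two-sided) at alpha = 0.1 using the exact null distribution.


Step 1: Enumerate the 36 unordered pairs (i,j) with i<j and classify each by sign(x_j-x_i) * sign(y_j-y_i).
  (1,2):dx=+4,dy=-6->D; (1,3):dx=+2,dy=+4->C; (1,4):dx=+9,dy=-7->D; (1,5):dx=+1,dy=-4->D
  (1,6):dx=+7,dy=-10->D; (1,7):dx=+3,dy=+3->C; (1,8):dx=+10,dy=-12->D; (1,9):dx=+12,dy=-2->D
  (2,3):dx=-2,dy=+10->D; (2,4):dx=+5,dy=-1->D; (2,5):dx=-3,dy=+2->D; (2,6):dx=+3,dy=-4->D
  (2,7):dx=-1,dy=+9->D; (2,8):dx=+6,dy=-6->D; (2,9):dx=+8,dy=+4->C; (3,4):dx=+7,dy=-11->D
  (3,5):dx=-1,dy=-8->C; (3,6):dx=+5,dy=-14->D; (3,7):dx=+1,dy=-1->D; (3,8):dx=+8,dy=-16->D
  (3,9):dx=+10,dy=-6->D; (4,5):dx=-8,dy=+3->D; (4,6):dx=-2,dy=-3->C; (4,7):dx=-6,dy=+10->D
  (4,8):dx=+1,dy=-5->D; (4,9):dx=+3,dy=+5->C; (5,6):dx=+6,dy=-6->D; (5,7):dx=+2,dy=+7->C
  (5,8):dx=+9,dy=-8->D; (5,9):dx=+11,dy=+2->C; (6,7):dx=-4,dy=+13->D; (6,8):dx=+3,dy=-2->D
  (6,9):dx=+5,dy=+8->C; (7,8):dx=+7,dy=-15->D; (7,9):dx=+9,dy=-5->D; (8,9):dx=+2,dy=+10->C
Step 2: C = 10, D = 26, total pairs = 36.
Step 3: tau = (C - D)/(n(n-1)/2) = (10 - 26)/36 = -0.444444.
Step 4: Exact two-sided p-value (enumerate n! = 362880 permutations of y under H0): p = 0.119439.
Step 5: alpha = 0.1. fail to reject H0.

tau_b = -0.4444 (C=10, D=26), p = 0.119439, fail to reject H0.


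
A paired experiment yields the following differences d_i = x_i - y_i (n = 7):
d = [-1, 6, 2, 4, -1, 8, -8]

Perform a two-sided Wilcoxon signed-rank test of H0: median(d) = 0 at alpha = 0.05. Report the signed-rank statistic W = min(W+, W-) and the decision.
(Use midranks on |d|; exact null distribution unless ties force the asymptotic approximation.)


Step 1: Drop any zero differences (none here) and take |d_i|.
|d| = [1, 6, 2, 4, 1, 8, 8]
Step 2: Midrank |d_i| (ties get averaged ranks).
ranks: |1|->1.5, |6|->5, |2|->3, |4|->4, |1|->1.5, |8|->6.5, |8|->6.5
Step 3: Attach original signs; sum ranks with positive sign and with negative sign.
W+ = 5 + 3 + 4 + 6.5 = 18.5
W- = 1.5 + 1.5 + 6.5 = 9.5
(Check: W+ + W- = 28 should equal n(n+1)/2 = 28.)
Step 4: Test statistic W = min(W+, W-) = 9.5.
Step 5: Ties in |d|, so use the tie-corrected normal approximation.
        E[W] = n(n+1)/4 = 7*8/4 = 14.
        Tie groups: |d|=1 (t=2), |d|=8 (t=2); sum(t^3 - t) = 12.
        Var[W] = n(n+1)(2n+1)/24 - sum(t^3-t)/48 = 840/24 - 12/48 = 34.75.
        z = (W - E[W]) / sqrt(Var[W]) = (9.5 - 14) / 5.8949 = -0.7634.
        Two-sided p = 2*Phi(z) = 0.445243.
Step 6: alpha = 0.05. fail to reject H0.

W+ = 18.5, W- = 9.5, W = min = 9.5, p = 0.445243, fail to reject H0.


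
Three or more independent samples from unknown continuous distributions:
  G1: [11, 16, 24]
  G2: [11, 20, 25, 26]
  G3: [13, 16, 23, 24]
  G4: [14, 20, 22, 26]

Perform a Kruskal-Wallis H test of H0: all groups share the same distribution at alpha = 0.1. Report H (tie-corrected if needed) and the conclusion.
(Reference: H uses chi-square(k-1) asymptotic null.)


Step 1: Combine all N = 15 observations and assign midranks.
sorted (value, group, rank): (11,G1,1.5), (11,G2,1.5), (13,G3,3), (14,G4,4), (16,G1,5.5), (16,G3,5.5), (20,G2,7.5), (20,G4,7.5), (22,G4,9), (23,G3,10), (24,G1,11.5), (24,G3,11.5), (25,G2,13), (26,G2,14.5), (26,G4,14.5)
Step 2: Sum ranks within each group.
R_1 = 18.5 (n_1 = 3)
R_2 = 36.5 (n_2 = 4)
R_3 = 30 (n_3 = 4)
R_4 = 35 (n_4 = 4)
Step 3: H = 12/(N(N+1)) * sum(R_i^2/n_i) - 3(N+1)
     = 12/(15*16) * (18.5^2/3 + 36.5^2/4 + 30^2/4 + 35^2/4) - 3*16
     = 0.050000 * 978.396 - 48
     = 0.919792.
Step 4: Ties present; correction factor C = 1 - 30/(15^3 - 15) = 0.991071. Corrected H = 0.919792 / 0.991071 = 0.928078.
Step 5: Under H0, H ~ chi^2(3); p-value = 0.818647.
Step 6: alpha = 0.1. fail to reject H0.

H = 0.9281, df = 3, p = 0.818647, fail to reject H0.


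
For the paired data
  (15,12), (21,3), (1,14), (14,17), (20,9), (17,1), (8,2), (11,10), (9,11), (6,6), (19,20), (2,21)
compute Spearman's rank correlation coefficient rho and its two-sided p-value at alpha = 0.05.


Step 1: Rank x and y separately (midranks; no ties here).
rank(x): 15->8, 21->12, 1->1, 14->7, 20->11, 17->9, 8->4, 11->6, 9->5, 6->3, 19->10, 2->2
rank(y): 12->8, 3->3, 14->9, 17->10, 9->5, 1->1, 2->2, 10->6, 11->7, 6->4, 20->11, 21->12
Step 2: d_i = R_x(i) - R_y(i); compute d_i^2.
  (8-8)^2=0, (12-3)^2=81, (1-9)^2=64, (7-10)^2=9, (11-5)^2=36, (9-1)^2=64, (4-2)^2=4, (6-6)^2=0, (5-7)^2=4, (3-4)^2=1, (10-11)^2=1, (2-12)^2=100
sum(d^2) = 364.
Step 3: rho = 1 - 6*364 / (12*(12^2 - 1)) = 1 - 2184/1716 = -0.272727.
Step 4: Under H0, t = rho * sqrt((n-2)/(1-rho^2)) = -0.8964 ~ t(10).
Step 5: Two-sided p-value from the t-distribution with 10 df = 0.391097.
Step 6: alpha = 0.05. fail to reject H0.

rho = -0.2727, p = 0.391097, fail to reject H0 at alpha = 0.05.


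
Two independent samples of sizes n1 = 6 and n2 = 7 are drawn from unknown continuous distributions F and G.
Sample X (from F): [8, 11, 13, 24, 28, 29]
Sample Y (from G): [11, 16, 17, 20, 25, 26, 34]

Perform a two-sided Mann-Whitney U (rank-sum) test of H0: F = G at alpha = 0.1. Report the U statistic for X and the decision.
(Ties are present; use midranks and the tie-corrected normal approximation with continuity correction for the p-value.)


Step 1: Combine and sort all 13 observations; assign midranks.
sorted (value, group): (8,X), (11,X), (11,Y), (13,X), (16,Y), (17,Y), (20,Y), (24,X), (25,Y), (26,Y), (28,X), (29,X), (34,Y)
ranks: 8->1, 11->2.5, 11->2.5, 13->4, 16->5, 17->6, 20->7, 24->8, 25->9, 26->10, 28->11, 29->12, 34->13
Step 2: Rank sum for X: R1 = 1 + 2.5 + 4 + 8 + 11 + 12 = 38.5.
Step 3: U_X = R1 - n1(n1+1)/2 = 38.5 - 6*7/2 = 38.5 - 21 = 17.5.
       U_Y = n1*n2 - U_X = 42 - 17.5 = 24.5.
Step 4: Ties are present, so use the tie-corrected normal approximation (with continuity correction) for the p-value.
Step 5: p-value = 0.667806; compare to alpha = 0.1. fail to reject H0.

U_X = 17.5, p = 0.667806, fail to reject H0 at alpha = 0.1.


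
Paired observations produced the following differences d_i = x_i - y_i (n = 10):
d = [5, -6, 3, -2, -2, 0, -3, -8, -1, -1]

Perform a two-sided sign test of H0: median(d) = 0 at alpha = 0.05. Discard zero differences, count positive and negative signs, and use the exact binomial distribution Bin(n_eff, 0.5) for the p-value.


Step 1: Discard zero differences. Original n = 10; n_eff = number of nonzero differences = 9.
Nonzero differences (with sign): +5, -6, +3, -2, -2, -3, -8, -1, -1
Step 2: Count signs: positive = 2, negative = 7.
Step 3: Under H0: P(positive) = 0.5, so the number of positives S ~ Bin(9, 0.5).
Step 4: Two-sided exact p-value = sum of Bin(9,0.5) probabilities at or below the observed probability = 0.179688.
Step 5: alpha = 0.05. fail to reject H0.

n_eff = 9, pos = 2, neg = 7, p = 0.179688, fail to reject H0.


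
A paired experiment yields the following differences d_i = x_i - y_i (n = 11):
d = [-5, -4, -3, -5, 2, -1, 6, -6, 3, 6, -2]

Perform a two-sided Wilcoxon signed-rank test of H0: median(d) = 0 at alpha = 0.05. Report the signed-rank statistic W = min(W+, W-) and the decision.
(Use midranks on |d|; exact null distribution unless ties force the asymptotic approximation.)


Step 1: Drop any zero differences (none here) and take |d_i|.
|d| = [5, 4, 3, 5, 2, 1, 6, 6, 3, 6, 2]
Step 2: Midrank |d_i| (ties get averaged ranks).
ranks: |5|->7.5, |4|->6, |3|->4.5, |5|->7.5, |2|->2.5, |1|->1, |6|->10, |6|->10, |3|->4.5, |6|->10, |2|->2.5
Step 3: Attach original signs; sum ranks with positive sign and with negative sign.
W+ = 2.5 + 10 + 4.5 + 10 = 27
W- = 7.5 + 6 + 4.5 + 7.5 + 1 + 10 + 2.5 = 39
(Check: W+ + W- = 66 should equal n(n+1)/2 = 66.)
Step 4: Test statistic W = min(W+, W-) = 27.
Step 5: Ties in |d|, so use the tie-corrected normal approximation.
        E[W] = n(n+1)/4 = 11*12/4 = 33.
        Tie groups: |d|=2 (t=2), |d|=3 (t=2), |d|=5 (t=2), |d|=6 (t=3); sum(t^3 - t) = 42.
        Var[W] = n(n+1)(2n+1)/24 - sum(t^3-t)/48 = 3036/24 - 42/48 = 125.625.
        z = (W - E[W]) / sqrt(Var[W]) = (27 - 33) / 11.2083 = -0.5353.
        Two-sided p = 2*Phi(z) = 0.592429.
Step 6: alpha = 0.05. fail to reject H0.

W+ = 27, W- = 39, W = min = 27, p = 0.592429, fail to reject H0.


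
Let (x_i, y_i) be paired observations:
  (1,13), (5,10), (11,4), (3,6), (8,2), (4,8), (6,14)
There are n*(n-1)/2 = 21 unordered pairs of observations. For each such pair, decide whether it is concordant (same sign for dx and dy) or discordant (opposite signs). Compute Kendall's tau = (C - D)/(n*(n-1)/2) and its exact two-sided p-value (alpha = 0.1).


Step 1: Enumerate the 21 unordered pairs (i,j) with i<j and classify each by sign(x_j-x_i) * sign(y_j-y_i).
  (1,2):dx=+4,dy=-3->D; (1,3):dx=+10,dy=-9->D; (1,4):dx=+2,dy=-7->D; (1,5):dx=+7,dy=-11->D
  (1,6):dx=+3,dy=-5->D; (1,7):dx=+5,dy=+1->C; (2,3):dx=+6,dy=-6->D; (2,4):dx=-2,dy=-4->C
  (2,5):dx=+3,dy=-8->D; (2,6):dx=-1,dy=-2->C; (2,7):dx=+1,dy=+4->C; (3,4):dx=-8,dy=+2->D
  (3,5):dx=-3,dy=-2->C; (3,6):dx=-7,dy=+4->D; (3,7):dx=-5,dy=+10->D; (4,5):dx=+5,dy=-4->D
  (4,6):dx=+1,dy=+2->C; (4,7):dx=+3,dy=+8->C; (5,6):dx=-4,dy=+6->D; (5,7):dx=-2,dy=+12->D
  (6,7):dx=+2,dy=+6->C
Step 2: C = 8, D = 13, total pairs = 21.
Step 3: tau = (C - D)/(n(n-1)/2) = (8 - 13)/21 = -0.238095.
Step 4: Exact two-sided p-value (enumerate n! = 5040 permutations of y under H0): p = 0.561905.
Step 5: alpha = 0.1. fail to reject H0.

tau_b = -0.2381 (C=8, D=13), p = 0.561905, fail to reject H0.


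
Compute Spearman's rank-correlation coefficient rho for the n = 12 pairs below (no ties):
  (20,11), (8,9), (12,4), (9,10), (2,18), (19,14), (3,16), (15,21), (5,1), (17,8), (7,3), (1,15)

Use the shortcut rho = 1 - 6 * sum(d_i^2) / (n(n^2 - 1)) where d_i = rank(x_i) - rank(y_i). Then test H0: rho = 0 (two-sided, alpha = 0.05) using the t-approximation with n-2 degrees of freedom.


Step 1: Rank x and y separately (midranks; no ties here).
rank(x): 20->12, 8->6, 12->8, 9->7, 2->2, 19->11, 3->3, 15->9, 5->4, 17->10, 7->5, 1->1
rank(y): 11->7, 9->5, 4->3, 10->6, 18->11, 14->8, 16->10, 21->12, 1->1, 8->4, 3->2, 15->9
Step 2: d_i = R_x(i) - R_y(i); compute d_i^2.
  (12-7)^2=25, (6-5)^2=1, (8-3)^2=25, (7-6)^2=1, (2-11)^2=81, (11-8)^2=9, (3-10)^2=49, (9-12)^2=9, (4-1)^2=9, (10-4)^2=36, (5-2)^2=9, (1-9)^2=64
sum(d^2) = 318.
Step 3: rho = 1 - 6*318 / (12*(12^2 - 1)) = 1 - 1908/1716 = -0.111888.
Step 4: Under H0, t = rho * sqrt((n-2)/(1-rho^2)) = -0.3561 ~ t(10).
Step 5: Two-sided p-value from the t-distribution with 10 df = 0.729195.
Step 6: alpha = 0.05. fail to reject H0.

rho = -0.1119, p = 0.729195, fail to reject H0 at alpha = 0.05.


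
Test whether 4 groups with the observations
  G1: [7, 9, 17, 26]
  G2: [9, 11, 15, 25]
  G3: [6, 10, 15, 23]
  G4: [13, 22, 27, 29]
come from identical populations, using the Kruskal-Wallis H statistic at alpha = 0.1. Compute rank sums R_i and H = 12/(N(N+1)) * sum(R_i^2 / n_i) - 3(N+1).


Step 1: Combine all N = 16 observations and assign midranks.
sorted (value, group, rank): (6,G3,1), (7,G1,2), (9,G1,3.5), (9,G2,3.5), (10,G3,5), (11,G2,6), (13,G4,7), (15,G2,8.5), (15,G3,8.5), (17,G1,10), (22,G4,11), (23,G3,12), (25,G2,13), (26,G1,14), (27,G4,15), (29,G4,16)
Step 2: Sum ranks within each group.
R_1 = 29.5 (n_1 = 4)
R_2 = 31 (n_2 = 4)
R_3 = 26.5 (n_3 = 4)
R_4 = 49 (n_4 = 4)
Step 3: H = 12/(N(N+1)) * sum(R_i^2/n_i) - 3(N+1)
     = 12/(16*17) * (29.5^2/4 + 31^2/4 + 26.5^2/4 + 49^2/4) - 3*17
     = 0.044118 * 1233.62 - 51
     = 3.424632.
Step 4: Ties present; correction factor C = 1 - 12/(16^3 - 16) = 0.997059. Corrected H = 3.424632 / 0.997059 = 3.434735.
Step 5: Under H0, H ~ chi^2(3); p-value = 0.329326.
Step 6: alpha = 0.1. fail to reject H0.

H = 3.4347, df = 3, p = 0.329326, fail to reject H0.


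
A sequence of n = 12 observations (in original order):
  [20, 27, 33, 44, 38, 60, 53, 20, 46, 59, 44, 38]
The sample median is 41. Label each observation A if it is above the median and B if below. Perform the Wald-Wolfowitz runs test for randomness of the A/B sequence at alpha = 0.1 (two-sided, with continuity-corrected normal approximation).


Step 1: Compute median = 41; label A = above, B = below.
Labels in order: BBBABAABAAAB  (n_A = 6, n_B = 6)
Step 2: Count runs R = 7.
Step 3: Under H0 (random ordering), E[R] = 2*n_A*n_B/(n_A+n_B) + 1 = 2*6*6/12 + 1 = 7.0000.
        Var[R] = 2*n_A*n_B*(2*n_A*n_B - n_A - n_B) / ((n_A+n_B)^2 * (n_A+n_B-1)) = 4320/1584 = 2.7273.
        SD[R] = 1.6514.
Step 4: R = E[R], so z = 0 with no continuity correction.
Step 5: Two-sided p-value via normal approximation = 2*(1 - Phi(|z|)) = 1.000000.
Step 6: alpha = 0.1. fail to reject H0.

R = 7, z = 0.0000, p = 1.000000, fail to reject H0.


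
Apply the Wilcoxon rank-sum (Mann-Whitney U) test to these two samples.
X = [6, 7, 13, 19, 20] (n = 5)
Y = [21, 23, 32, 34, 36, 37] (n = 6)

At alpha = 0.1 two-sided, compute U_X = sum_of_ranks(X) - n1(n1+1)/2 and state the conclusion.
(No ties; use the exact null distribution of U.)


Step 1: Combine and sort all 11 observations; assign midranks.
sorted (value, group): (6,X), (7,X), (13,X), (19,X), (20,X), (21,Y), (23,Y), (32,Y), (34,Y), (36,Y), (37,Y)
ranks: 6->1, 7->2, 13->3, 19->4, 20->5, 21->6, 23->7, 32->8, 34->9, 36->10, 37->11
Step 2: Rank sum for X: R1 = 1 + 2 + 3 + 4 + 5 = 15.
Step 3: U_X = R1 - n1(n1+1)/2 = 15 - 5*6/2 = 15 - 15 = 0.
       U_Y = n1*n2 - U_X = 30 - 0 = 30.
Step 4: No ties, so the exact null distribution of U (based on enumerating the C(11,5) = 462 equally likely rank assignments) gives the two-sided p-value.
Step 5: p-value = 0.004329; compare to alpha = 0.1. reject H0.

U_X = 0, p = 0.004329, reject H0 at alpha = 0.1.


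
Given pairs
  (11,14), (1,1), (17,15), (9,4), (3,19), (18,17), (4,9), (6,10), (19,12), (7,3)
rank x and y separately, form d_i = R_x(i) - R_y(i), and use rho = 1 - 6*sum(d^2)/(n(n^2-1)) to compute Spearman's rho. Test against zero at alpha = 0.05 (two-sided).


Step 1: Rank x and y separately (midranks; no ties here).
rank(x): 11->7, 1->1, 17->8, 9->6, 3->2, 18->9, 4->3, 6->4, 19->10, 7->5
rank(y): 14->7, 1->1, 15->8, 4->3, 19->10, 17->9, 9->4, 10->5, 12->6, 3->2
Step 2: d_i = R_x(i) - R_y(i); compute d_i^2.
  (7-7)^2=0, (1-1)^2=0, (8-8)^2=0, (6-3)^2=9, (2-10)^2=64, (9-9)^2=0, (3-4)^2=1, (4-5)^2=1, (10-6)^2=16, (5-2)^2=9
sum(d^2) = 100.
Step 3: rho = 1 - 6*100 / (10*(10^2 - 1)) = 1 - 600/990 = 0.393939.
Step 4: Under H0, t = rho * sqrt((n-2)/(1-rho^2)) = 1.2123 ~ t(8).
Step 5: Two-sided p-value from the t-distribution with 8 df = 0.259998.
Step 6: alpha = 0.05. fail to reject H0.

rho = 0.3939, p = 0.259998, fail to reject H0 at alpha = 0.05.


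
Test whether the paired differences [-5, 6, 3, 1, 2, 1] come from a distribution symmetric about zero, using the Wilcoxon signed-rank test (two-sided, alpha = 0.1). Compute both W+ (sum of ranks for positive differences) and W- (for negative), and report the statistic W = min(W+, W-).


Step 1: Drop any zero differences (none here) and take |d_i|.
|d| = [5, 6, 3, 1, 2, 1]
Step 2: Midrank |d_i| (ties get averaged ranks).
ranks: |5|->5, |6|->6, |3|->4, |1|->1.5, |2|->3, |1|->1.5
Step 3: Attach original signs; sum ranks with positive sign and with negative sign.
W+ = 6 + 4 + 1.5 + 3 + 1.5 = 16
W- = 5 = 5
(Check: W+ + W- = 21 should equal n(n+1)/2 = 21.)
Step 4: Test statistic W = min(W+, W-) = 5.
Step 5: Ties in |d|, so use the tie-corrected normal approximation.
        E[W] = n(n+1)/4 = 6*7/4 = 10.5.
        Tie groups: |d|=1 (t=2); sum(t^3 - t) = 6.
        Var[W] = n(n+1)(2n+1)/24 - sum(t^3-t)/48 = 546/24 - 6/48 = 22.625.
        z = (W - E[W]) / sqrt(Var[W]) = (5 - 10.5) / 4.7566 = -1.1563.
        Two-sided p = 2*Phi(z) = 0.247561.
Step 6: alpha = 0.1. fail to reject H0.

W+ = 16, W- = 5, W = min = 5, p = 0.247561, fail to reject H0.


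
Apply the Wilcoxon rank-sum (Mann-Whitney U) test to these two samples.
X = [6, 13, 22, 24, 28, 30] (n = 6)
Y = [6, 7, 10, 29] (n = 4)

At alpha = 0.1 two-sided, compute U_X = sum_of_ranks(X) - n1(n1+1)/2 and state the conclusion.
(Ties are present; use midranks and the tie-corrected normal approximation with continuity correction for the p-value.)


Step 1: Combine and sort all 10 observations; assign midranks.
sorted (value, group): (6,X), (6,Y), (7,Y), (10,Y), (13,X), (22,X), (24,X), (28,X), (29,Y), (30,X)
ranks: 6->1.5, 6->1.5, 7->3, 10->4, 13->5, 22->6, 24->7, 28->8, 29->9, 30->10
Step 2: Rank sum for X: R1 = 1.5 + 5 + 6 + 7 + 8 + 10 = 37.5.
Step 3: U_X = R1 - n1(n1+1)/2 = 37.5 - 6*7/2 = 37.5 - 21 = 16.5.
       U_Y = n1*n2 - U_X = 24 - 16.5 = 7.5.
Step 4: Ties are present, so use the tie-corrected normal approximation (with continuity correction) for the p-value.
Step 5: p-value = 0.392330; compare to alpha = 0.1. fail to reject H0.

U_X = 16.5, p = 0.392330, fail to reject H0 at alpha = 0.1.


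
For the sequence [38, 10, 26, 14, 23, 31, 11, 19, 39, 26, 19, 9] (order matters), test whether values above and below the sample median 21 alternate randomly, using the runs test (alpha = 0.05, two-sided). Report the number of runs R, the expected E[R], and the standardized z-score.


Step 1: Compute median = 21; label A = above, B = below.
Labels in order: ABABAABBAABB  (n_A = 6, n_B = 6)
Step 2: Count runs R = 8.
Step 3: Under H0 (random ordering), E[R] = 2*n_A*n_B/(n_A+n_B) + 1 = 2*6*6/12 + 1 = 7.0000.
        Var[R] = 2*n_A*n_B*(2*n_A*n_B - n_A - n_B) / ((n_A+n_B)^2 * (n_A+n_B-1)) = 4320/1584 = 2.7273.
        SD[R] = 1.6514.
Step 4: Continuity-corrected z = (R - 0.5 - E[R]) / SD[R] = (8 - 0.5 - 7.0000) / 1.6514 = 0.3028.
Step 5: Two-sided p-value via normal approximation = 2*(1 - Phi(|z|)) = 0.762069.
Step 6: alpha = 0.05. fail to reject H0.

R = 8, z = 0.3028, p = 0.762069, fail to reject H0.


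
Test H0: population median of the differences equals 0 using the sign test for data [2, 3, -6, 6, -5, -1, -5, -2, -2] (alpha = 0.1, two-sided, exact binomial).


Step 1: Discard zero differences. Original n = 9; n_eff = number of nonzero differences = 9.
Nonzero differences (with sign): +2, +3, -6, +6, -5, -1, -5, -2, -2
Step 2: Count signs: positive = 3, negative = 6.
Step 3: Under H0: P(positive) = 0.5, so the number of positives S ~ Bin(9, 0.5).
Step 4: Two-sided exact p-value = sum of Bin(9,0.5) probabilities at or below the observed probability = 0.507812.
Step 5: alpha = 0.1. fail to reject H0.

n_eff = 9, pos = 3, neg = 6, p = 0.507812, fail to reject H0.


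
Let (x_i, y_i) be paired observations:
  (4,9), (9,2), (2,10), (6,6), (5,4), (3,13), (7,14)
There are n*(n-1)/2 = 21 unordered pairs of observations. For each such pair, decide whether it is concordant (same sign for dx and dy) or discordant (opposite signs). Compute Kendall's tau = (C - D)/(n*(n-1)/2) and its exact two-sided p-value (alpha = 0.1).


Step 1: Enumerate the 21 unordered pairs (i,j) with i<j and classify each by sign(x_j-x_i) * sign(y_j-y_i).
  (1,2):dx=+5,dy=-7->D; (1,3):dx=-2,dy=+1->D; (1,4):dx=+2,dy=-3->D; (1,5):dx=+1,dy=-5->D
  (1,6):dx=-1,dy=+4->D; (1,7):dx=+3,dy=+5->C; (2,3):dx=-7,dy=+8->D; (2,4):dx=-3,dy=+4->D
  (2,5):dx=-4,dy=+2->D; (2,6):dx=-6,dy=+11->D; (2,7):dx=-2,dy=+12->D; (3,4):dx=+4,dy=-4->D
  (3,5):dx=+3,dy=-6->D; (3,6):dx=+1,dy=+3->C; (3,7):dx=+5,dy=+4->C; (4,5):dx=-1,dy=-2->C
  (4,6):dx=-3,dy=+7->D; (4,7):dx=+1,dy=+8->C; (5,6):dx=-2,dy=+9->D; (5,7):dx=+2,dy=+10->C
  (6,7):dx=+4,dy=+1->C
Step 2: C = 7, D = 14, total pairs = 21.
Step 3: tau = (C - D)/(n(n-1)/2) = (7 - 14)/21 = -0.333333.
Step 4: Exact two-sided p-value (enumerate n! = 5040 permutations of y under H0): p = 0.381349.
Step 5: alpha = 0.1. fail to reject H0.

tau_b = -0.3333 (C=7, D=14), p = 0.381349, fail to reject H0.


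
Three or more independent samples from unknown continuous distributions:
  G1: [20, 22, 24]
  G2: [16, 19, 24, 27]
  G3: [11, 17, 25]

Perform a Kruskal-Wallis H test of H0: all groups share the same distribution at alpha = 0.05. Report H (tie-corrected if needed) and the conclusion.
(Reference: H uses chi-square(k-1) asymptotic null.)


Step 1: Combine all N = 10 observations and assign midranks.
sorted (value, group, rank): (11,G3,1), (16,G2,2), (17,G3,3), (19,G2,4), (20,G1,5), (22,G1,6), (24,G1,7.5), (24,G2,7.5), (25,G3,9), (27,G2,10)
Step 2: Sum ranks within each group.
R_1 = 18.5 (n_1 = 3)
R_2 = 23.5 (n_2 = 4)
R_3 = 13 (n_3 = 3)
Step 3: H = 12/(N(N+1)) * sum(R_i^2/n_i) - 3(N+1)
     = 12/(10*11) * (18.5^2/3 + 23.5^2/4 + 13^2/3) - 3*11
     = 0.109091 * 308.479 - 33
     = 0.652273.
Step 4: Ties present; correction factor C = 1 - 6/(10^3 - 10) = 0.993939. Corrected H = 0.652273 / 0.993939 = 0.656250.
Step 5: Under H0, H ~ chi^2(2); p-value = 0.720273.
Step 6: alpha = 0.05. fail to reject H0.

H = 0.6563, df = 2, p = 0.720273, fail to reject H0.


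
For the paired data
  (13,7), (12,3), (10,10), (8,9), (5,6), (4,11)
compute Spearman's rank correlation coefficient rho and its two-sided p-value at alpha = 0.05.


Step 1: Rank x and y separately (midranks; no ties here).
rank(x): 13->6, 12->5, 10->4, 8->3, 5->2, 4->1
rank(y): 7->3, 3->1, 10->5, 9->4, 6->2, 11->6
Step 2: d_i = R_x(i) - R_y(i); compute d_i^2.
  (6-3)^2=9, (5-1)^2=16, (4-5)^2=1, (3-4)^2=1, (2-2)^2=0, (1-6)^2=25
sum(d^2) = 52.
Step 3: rho = 1 - 6*52 / (6*(6^2 - 1)) = 1 - 312/210 = -0.485714.
Step 4: Under H0, t = rho * sqrt((n-2)/(1-rho^2)) = -1.1113 ~ t(4).
Step 5: Two-sided p-value from the t-distribution with 4 df = 0.328723.
Step 6: alpha = 0.05. fail to reject H0.

rho = -0.4857, p = 0.328723, fail to reject H0 at alpha = 0.05.


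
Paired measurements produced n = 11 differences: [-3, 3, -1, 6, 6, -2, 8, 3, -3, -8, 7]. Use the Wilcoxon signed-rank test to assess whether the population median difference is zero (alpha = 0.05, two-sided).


Step 1: Drop any zero differences (none here) and take |d_i|.
|d| = [3, 3, 1, 6, 6, 2, 8, 3, 3, 8, 7]
Step 2: Midrank |d_i| (ties get averaged ranks).
ranks: |3|->4.5, |3|->4.5, |1|->1, |6|->7.5, |6|->7.5, |2|->2, |8|->10.5, |3|->4.5, |3|->4.5, |8|->10.5, |7|->9
Step 3: Attach original signs; sum ranks with positive sign and with negative sign.
W+ = 4.5 + 7.5 + 7.5 + 10.5 + 4.5 + 9 = 43.5
W- = 4.5 + 1 + 2 + 4.5 + 10.5 = 22.5
(Check: W+ + W- = 66 should equal n(n+1)/2 = 66.)
Step 4: Test statistic W = min(W+, W-) = 22.5.
Step 5: Ties in |d|, so use the tie-corrected normal approximation.
        E[W] = n(n+1)/4 = 11*12/4 = 33.
        Tie groups: |d|=3 (t=4), |d|=6 (t=2), |d|=8 (t=2); sum(t^3 - t) = 72.
        Var[W] = n(n+1)(2n+1)/24 - sum(t^3-t)/48 = 3036/24 - 72/48 = 125.
        z = (W - E[W]) / sqrt(Var[W]) = (22.5 - 33) / 11.1803 = -0.9391.
        Two-sided p = 2*Phi(z) = 0.347654.
Step 6: alpha = 0.05. fail to reject H0.

W+ = 43.5, W- = 22.5, W = min = 22.5, p = 0.347654, fail to reject H0.


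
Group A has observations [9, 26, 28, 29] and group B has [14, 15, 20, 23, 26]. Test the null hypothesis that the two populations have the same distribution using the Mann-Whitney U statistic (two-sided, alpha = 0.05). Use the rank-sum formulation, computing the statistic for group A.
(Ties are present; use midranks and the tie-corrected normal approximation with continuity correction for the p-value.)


Step 1: Combine and sort all 9 observations; assign midranks.
sorted (value, group): (9,X), (14,Y), (15,Y), (20,Y), (23,Y), (26,X), (26,Y), (28,X), (29,X)
ranks: 9->1, 14->2, 15->3, 20->4, 23->5, 26->6.5, 26->6.5, 28->8, 29->9
Step 2: Rank sum for X: R1 = 1 + 6.5 + 8 + 9 = 24.5.
Step 3: U_X = R1 - n1(n1+1)/2 = 24.5 - 4*5/2 = 24.5 - 10 = 14.5.
       U_Y = n1*n2 - U_X = 20 - 14.5 = 5.5.
Step 4: Ties are present, so use the tie-corrected normal approximation (with continuity correction) for the p-value.
Step 5: p-value = 0.325163; compare to alpha = 0.05. fail to reject H0.

U_X = 14.5, p = 0.325163, fail to reject H0 at alpha = 0.05.
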